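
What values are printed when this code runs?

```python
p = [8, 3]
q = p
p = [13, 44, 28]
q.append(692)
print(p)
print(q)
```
[13, 44, 28]
[8, 3, 692]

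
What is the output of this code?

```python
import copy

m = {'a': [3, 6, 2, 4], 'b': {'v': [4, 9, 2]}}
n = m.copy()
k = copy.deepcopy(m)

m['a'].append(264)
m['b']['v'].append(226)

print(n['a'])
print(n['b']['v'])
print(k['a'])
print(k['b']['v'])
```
[3, 6, 2, 4, 264]
[4, 9, 2, 226]
[3, 6, 2, 4]
[4, 9, 2]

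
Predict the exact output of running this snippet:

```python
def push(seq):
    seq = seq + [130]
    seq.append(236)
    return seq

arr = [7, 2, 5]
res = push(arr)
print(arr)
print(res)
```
[7, 2, 5]
[7, 2, 5, 130, 236]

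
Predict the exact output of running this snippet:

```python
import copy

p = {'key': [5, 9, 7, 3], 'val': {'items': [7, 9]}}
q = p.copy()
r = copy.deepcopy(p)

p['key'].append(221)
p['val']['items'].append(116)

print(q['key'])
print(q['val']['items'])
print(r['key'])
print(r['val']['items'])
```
[5, 9, 7, 3, 221]
[7, 9, 116]
[5, 9, 7, 3]
[7, 9]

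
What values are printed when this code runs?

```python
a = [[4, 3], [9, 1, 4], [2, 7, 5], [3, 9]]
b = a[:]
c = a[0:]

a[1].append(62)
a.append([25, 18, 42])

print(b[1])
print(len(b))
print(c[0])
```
[9, 1, 4, 62]
4
[4, 3]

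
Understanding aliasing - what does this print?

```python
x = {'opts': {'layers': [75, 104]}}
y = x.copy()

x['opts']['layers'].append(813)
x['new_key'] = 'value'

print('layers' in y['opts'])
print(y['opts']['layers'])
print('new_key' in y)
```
True
[75, 104, 813]
False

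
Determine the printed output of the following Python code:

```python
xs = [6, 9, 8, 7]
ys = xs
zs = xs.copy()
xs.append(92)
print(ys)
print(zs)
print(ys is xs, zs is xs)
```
[6, 9, 8, 7, 92]
[6, 9, 8, 7]
True False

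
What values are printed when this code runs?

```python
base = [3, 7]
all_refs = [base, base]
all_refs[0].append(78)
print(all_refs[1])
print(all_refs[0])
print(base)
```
[3, 7, 78]
[3, 7, 78]
[3, 7, 78]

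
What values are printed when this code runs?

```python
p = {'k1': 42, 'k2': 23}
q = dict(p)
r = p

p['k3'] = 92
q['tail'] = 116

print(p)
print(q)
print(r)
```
{'k1': 42, 'k2': 23, 'k3': 92}
{'k1': 42, 'k2': 23, 'tail': 116}
{'k1': 42, 'k2': 23, 'k3': 92}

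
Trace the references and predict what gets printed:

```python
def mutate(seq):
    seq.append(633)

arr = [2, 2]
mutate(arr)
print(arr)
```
[2, 2, 633]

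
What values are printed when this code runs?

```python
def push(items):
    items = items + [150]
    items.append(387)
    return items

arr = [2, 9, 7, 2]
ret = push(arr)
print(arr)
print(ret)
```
[2, 9, 7, 2]
[2, 9, 7, 2, 150, 387]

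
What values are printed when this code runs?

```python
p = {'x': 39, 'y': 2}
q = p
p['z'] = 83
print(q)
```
{'x': 39, 'y': 2, 'z': 83}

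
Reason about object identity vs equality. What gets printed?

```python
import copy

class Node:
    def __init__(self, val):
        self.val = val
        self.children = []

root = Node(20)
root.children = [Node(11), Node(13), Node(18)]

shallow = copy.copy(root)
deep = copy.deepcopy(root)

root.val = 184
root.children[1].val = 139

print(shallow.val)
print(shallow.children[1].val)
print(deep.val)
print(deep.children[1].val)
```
20
139
20
13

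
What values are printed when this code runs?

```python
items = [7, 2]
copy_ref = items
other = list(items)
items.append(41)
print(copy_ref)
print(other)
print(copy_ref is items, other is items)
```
[7, 2, 41]
[7, 2]
True False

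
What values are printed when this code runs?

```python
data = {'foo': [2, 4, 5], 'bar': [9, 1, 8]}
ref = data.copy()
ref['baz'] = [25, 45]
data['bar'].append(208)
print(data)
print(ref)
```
{'foo': [2, 4, 5], 'bar': [9, 1, 8, 208]}
{'foo': [2, 4, 5], 'bar': [9, 1, 8, 208], 'baz': [25, 45]}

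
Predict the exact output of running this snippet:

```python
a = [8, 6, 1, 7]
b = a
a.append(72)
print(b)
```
[8, 6, 1, 7, 72]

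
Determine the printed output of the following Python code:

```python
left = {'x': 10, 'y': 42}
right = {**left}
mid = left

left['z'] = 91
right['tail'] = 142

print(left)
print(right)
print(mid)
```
{'x': 10, 'y': 42, 'z': 91}
{'x': 10, 'y': 42, 'tail': 142}
{'x': 10, 'y': 42, 'z': 91}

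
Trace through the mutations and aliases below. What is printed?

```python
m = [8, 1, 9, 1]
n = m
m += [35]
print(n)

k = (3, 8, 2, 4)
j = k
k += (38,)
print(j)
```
[8, 1, 9, 1, 35]
(3, 8, 2, 4)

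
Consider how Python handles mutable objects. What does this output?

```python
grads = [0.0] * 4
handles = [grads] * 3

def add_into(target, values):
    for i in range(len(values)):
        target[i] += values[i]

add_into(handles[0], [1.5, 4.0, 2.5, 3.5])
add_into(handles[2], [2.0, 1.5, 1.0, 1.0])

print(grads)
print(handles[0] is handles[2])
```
[3.5, 5.5, 3.5, 4.5]
True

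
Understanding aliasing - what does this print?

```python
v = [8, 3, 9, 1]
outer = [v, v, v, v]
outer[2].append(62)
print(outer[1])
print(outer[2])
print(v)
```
[8, 3, 9, 1, 62]
[8, 3, 9, 1, 62]
[8, 3, 9, 1, 62]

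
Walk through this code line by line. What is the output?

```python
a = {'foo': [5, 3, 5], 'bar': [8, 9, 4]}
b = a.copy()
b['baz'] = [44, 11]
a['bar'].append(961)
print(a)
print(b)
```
{'foo': [5, 3, 5], 'bar': [8, 9, 4, 961]}
{'foo': [5, 3, 5], 'bar': [8, 9, 4, 961], 'baz': [44, 11]}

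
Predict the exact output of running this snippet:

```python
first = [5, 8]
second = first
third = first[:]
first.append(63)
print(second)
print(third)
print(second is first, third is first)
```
[5, 8, 63]
[5, 8]
True False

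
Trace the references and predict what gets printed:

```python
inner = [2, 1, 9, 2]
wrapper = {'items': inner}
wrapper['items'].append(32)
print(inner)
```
[2, 1, 9, 2, 32]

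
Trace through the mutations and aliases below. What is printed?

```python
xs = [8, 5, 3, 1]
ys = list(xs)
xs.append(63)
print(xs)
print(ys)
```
[8, 5, 3, 1, 63]
[8, 5, 3, 1]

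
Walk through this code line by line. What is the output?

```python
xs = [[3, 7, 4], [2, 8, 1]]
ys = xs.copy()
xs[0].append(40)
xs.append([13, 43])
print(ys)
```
[[3, 7, 4, 40], [2, 8, 1]]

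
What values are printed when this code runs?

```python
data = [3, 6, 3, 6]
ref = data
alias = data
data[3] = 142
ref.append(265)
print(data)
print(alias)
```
[3, 6, 3, 142, 265]
[3, 6, 3, 142, 265]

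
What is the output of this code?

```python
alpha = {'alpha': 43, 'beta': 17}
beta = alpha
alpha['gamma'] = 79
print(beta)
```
{'alpha': 43, 'beta': 17, 'gamma': 79}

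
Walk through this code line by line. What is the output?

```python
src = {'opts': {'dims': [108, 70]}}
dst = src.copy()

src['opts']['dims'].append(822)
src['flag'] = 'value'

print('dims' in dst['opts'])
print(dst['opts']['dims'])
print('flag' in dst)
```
True
[108, 70, 822]
False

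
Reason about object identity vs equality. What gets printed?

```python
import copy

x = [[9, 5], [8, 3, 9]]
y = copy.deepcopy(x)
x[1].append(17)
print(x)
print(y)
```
[[9, 5], [8, 3, 9, 17]]
[[9, 5], [8, 3, 9]]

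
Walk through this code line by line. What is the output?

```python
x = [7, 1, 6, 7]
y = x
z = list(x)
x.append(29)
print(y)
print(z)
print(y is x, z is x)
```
[7, 1, 6, 7, 29]
[7, 1, 6, 7]
True False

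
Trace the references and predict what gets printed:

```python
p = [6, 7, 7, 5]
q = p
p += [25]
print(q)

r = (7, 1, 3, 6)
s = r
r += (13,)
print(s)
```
[6, 7, 7, 5, 25]
(7, 1, 3, 6)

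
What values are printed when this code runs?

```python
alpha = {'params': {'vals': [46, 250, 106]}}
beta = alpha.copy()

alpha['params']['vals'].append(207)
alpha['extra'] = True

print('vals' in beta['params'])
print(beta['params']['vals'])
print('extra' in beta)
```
True
[46, 250, 106, 207]
False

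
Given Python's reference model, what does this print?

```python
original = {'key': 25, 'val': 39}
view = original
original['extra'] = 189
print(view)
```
{'key': 25, 'val': 39, 'extra': 189}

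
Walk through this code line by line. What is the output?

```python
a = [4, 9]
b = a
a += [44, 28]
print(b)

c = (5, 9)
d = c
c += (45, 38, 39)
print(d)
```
[4, 9, 44, 28]
(5, 9)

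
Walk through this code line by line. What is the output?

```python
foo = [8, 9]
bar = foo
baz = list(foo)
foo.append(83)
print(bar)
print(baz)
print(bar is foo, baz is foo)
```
[8, 9, 83]
[8, 9]
True False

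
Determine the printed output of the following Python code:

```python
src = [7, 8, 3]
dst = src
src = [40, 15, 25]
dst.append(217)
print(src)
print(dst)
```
[40, 15, 25]
[7, 8, 3, 217]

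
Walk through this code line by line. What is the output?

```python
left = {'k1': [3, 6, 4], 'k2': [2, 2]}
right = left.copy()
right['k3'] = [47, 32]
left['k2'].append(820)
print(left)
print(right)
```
{'k1': [3, 6, 4], 'k2': [2, 2, 820]}
{'k1': [3, 6, 4], 'k2': [2, 2, 820], 'k3': [47, 32]}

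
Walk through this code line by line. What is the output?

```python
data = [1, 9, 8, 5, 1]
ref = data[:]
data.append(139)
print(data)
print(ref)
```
[1, 9, 8, 5, 1, 139]
[1, 9, 8, 5, 1]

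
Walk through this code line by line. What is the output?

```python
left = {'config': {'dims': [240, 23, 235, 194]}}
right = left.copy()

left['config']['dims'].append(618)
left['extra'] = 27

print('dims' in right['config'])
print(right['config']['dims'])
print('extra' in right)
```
True
[240, 23, 235, 194, 618]
False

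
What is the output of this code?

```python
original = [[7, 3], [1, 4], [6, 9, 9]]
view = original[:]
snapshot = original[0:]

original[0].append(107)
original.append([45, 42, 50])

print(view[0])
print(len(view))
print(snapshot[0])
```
[7, 3, 107]
3
[7, 3, 107]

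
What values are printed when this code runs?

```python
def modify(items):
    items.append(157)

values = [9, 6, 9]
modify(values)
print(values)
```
[9, 6, 9, 157]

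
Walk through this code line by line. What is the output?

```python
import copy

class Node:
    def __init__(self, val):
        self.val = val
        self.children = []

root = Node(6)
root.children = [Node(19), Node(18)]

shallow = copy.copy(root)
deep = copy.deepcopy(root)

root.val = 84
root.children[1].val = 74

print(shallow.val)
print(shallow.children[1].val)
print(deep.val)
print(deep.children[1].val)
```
6
74
6
18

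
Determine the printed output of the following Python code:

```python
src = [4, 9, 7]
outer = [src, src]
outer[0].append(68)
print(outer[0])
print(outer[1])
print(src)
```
[4, 9, 7, 68]
[4, 9, 7, 68]
[4, 9, 7, 68]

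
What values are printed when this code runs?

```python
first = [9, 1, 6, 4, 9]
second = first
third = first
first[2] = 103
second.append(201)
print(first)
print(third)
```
[9, 1, 103, 4, 9, 201]
[9, 1, 103, 4, 9, 201]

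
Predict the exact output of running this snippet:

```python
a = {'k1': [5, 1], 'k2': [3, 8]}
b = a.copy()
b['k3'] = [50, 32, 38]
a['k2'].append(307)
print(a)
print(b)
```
{'k1': [5, 1], 'k2': [3, 8, 307]}
{'k1': [5, 1], 'k2': [3, 8, 307], 'k3': [50, 32, 38]}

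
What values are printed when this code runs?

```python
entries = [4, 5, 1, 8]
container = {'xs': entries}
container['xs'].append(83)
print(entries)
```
[4, 5, 1, 8, 83]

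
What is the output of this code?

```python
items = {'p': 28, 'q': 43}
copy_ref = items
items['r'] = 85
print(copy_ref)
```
{'p': 28, 'q': 43, 'r': 85}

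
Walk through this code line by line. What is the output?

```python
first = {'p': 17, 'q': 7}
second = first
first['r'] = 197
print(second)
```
{'p': 17, 'q': 7, 'r': 197}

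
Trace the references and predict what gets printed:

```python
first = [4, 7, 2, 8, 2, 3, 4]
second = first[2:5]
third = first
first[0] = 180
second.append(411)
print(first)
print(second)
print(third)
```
[180, 7, 2, 8, 2, 3, 4]
[2, 8, 2, 411]
[180, 7, 2, 8, 2, 3, 4]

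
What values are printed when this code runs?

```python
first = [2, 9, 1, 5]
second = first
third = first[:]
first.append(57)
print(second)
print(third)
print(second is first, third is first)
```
[2, 9, 1, 5, 57]
[2, 9, 1, 5]
True False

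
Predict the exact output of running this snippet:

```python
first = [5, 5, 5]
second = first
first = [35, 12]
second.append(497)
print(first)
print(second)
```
[35, 12]
[5, 5, 5, 497]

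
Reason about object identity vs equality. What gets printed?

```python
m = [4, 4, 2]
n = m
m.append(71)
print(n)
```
[4, 4, 2, 71]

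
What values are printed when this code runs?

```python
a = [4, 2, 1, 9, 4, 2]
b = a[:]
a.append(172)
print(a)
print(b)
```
[4, 2, 1, 9, 4, 2, 172]
[4, 2, 1, 9, 4, 2]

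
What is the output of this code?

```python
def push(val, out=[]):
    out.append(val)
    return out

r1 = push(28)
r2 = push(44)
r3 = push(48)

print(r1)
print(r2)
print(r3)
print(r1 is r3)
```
[28, 44, 48]
[28, 44, 48]
[28, 44, 48]
True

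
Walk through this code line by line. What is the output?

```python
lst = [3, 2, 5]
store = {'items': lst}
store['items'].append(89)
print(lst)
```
[3, 2, 5, 89]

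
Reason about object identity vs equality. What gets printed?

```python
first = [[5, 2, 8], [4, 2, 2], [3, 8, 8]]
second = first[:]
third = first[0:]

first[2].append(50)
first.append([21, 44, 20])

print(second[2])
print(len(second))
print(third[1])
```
[3, 8, 8, 50]
3
[4, 2, 2]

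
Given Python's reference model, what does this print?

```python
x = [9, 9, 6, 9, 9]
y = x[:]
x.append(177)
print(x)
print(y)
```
[9, 9, 6, 9, 9, 177]
[9, 9, 6, 9, 9]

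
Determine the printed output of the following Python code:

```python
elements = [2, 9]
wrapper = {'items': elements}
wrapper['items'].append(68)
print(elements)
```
[2, 9, 68]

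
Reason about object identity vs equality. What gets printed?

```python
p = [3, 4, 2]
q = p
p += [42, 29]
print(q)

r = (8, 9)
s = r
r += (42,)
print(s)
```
[3, 4, 2, 42, 29]
(8, 9)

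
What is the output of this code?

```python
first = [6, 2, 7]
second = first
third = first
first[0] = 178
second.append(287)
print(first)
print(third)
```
[178, 2, 7, 287]
[178, 2, 7, 287]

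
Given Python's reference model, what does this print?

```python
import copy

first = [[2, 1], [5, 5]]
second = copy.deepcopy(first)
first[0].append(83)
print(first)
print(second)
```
[[2, 1, 83], [5, 5]]
[[2, 1], [5, 5]]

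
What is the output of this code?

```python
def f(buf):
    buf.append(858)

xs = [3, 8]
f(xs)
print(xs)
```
[3, 8, 858]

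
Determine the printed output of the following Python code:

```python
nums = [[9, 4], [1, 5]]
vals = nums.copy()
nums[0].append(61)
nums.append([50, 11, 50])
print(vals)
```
[[9, 4, 61], [1, 5]]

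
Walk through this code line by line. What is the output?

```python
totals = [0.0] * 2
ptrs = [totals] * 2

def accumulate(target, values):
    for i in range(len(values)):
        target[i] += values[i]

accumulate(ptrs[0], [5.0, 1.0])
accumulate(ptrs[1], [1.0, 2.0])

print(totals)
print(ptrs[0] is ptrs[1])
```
[6.0, 3.0]
True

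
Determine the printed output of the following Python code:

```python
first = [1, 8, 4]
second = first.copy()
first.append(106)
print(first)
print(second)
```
[1, 8, 4, 106]
[1, 8, 4]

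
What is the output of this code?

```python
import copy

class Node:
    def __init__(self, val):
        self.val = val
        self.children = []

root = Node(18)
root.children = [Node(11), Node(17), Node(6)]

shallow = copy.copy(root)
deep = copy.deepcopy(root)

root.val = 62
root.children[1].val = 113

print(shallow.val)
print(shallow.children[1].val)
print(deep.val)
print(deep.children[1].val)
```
18
113
18
17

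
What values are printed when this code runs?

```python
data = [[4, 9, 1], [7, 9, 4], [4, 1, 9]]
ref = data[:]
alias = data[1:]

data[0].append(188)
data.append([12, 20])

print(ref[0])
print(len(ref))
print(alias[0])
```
[4, 9, 1, 188]
3
[7, 9, 4]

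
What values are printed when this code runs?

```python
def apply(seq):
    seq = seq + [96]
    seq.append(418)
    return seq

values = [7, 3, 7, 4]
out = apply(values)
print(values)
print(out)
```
[7, 3, 7, 4]
[7, 3, 7, 4, 96, 418]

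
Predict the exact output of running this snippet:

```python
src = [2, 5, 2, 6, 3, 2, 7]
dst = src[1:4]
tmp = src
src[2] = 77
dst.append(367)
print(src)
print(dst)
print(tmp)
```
[2, 5, 77, 6, 3, 2, 7]
[5, 2, 6, 367]
[2, 5, 77, 6, 3, 2, 7]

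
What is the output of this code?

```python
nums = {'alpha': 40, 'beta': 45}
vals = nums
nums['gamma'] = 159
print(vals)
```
{'alpha': 40, 'beta': 45, 'gamma': 159}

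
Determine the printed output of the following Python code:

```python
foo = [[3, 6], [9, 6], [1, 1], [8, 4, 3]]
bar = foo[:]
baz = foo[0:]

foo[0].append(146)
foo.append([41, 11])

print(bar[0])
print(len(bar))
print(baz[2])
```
[3, 6, 146]
4
[1, 1]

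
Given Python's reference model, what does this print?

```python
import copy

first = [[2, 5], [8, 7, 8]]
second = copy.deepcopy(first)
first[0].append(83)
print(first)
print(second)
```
[[2, 5, 83], [8, 7, 8]]
[[2, 5], [8, 7, 8]]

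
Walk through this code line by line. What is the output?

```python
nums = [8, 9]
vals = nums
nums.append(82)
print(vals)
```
[8, 9, 82]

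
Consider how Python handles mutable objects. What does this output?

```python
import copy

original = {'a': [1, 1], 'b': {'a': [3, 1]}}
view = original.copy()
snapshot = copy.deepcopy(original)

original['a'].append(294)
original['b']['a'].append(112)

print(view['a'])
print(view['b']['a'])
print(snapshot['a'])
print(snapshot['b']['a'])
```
[1, 1, 294]
[3, 1, 112]
[1, 1]
[3, 1]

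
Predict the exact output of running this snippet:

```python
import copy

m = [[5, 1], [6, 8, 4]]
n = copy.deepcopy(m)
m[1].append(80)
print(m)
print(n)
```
[[5, 1], [6, 8, 4, 80]]
[[5, 1], [6, 8, 4]]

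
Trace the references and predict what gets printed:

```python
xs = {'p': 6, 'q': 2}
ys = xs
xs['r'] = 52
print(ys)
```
{'p': 6, 'q': 2, 'r': 52}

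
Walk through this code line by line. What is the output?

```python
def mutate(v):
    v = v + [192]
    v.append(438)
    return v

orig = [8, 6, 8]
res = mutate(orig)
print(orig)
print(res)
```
[8, 6, 8]
[8, 6, 8, 192, 438]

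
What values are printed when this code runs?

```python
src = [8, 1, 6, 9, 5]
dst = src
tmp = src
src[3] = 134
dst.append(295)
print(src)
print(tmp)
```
[8, 1, 6, 134, 5, 295]
[8, 1, 6, 134, 5, 295]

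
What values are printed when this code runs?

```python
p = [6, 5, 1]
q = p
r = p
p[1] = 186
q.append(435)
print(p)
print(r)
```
[6, 186, 1, 435]
[6, 186, 1, 435]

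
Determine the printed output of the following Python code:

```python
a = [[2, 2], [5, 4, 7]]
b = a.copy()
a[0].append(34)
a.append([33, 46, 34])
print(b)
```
[[2, 2, 34], [5, 4, 7]]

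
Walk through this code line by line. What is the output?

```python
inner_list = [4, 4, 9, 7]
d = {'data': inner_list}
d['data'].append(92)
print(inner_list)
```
[4, 4, 9, 7, 92]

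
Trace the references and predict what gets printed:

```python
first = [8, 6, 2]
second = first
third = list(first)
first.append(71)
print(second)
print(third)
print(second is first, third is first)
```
[8, 6, 2, 71]
[8, 6, 2]
True False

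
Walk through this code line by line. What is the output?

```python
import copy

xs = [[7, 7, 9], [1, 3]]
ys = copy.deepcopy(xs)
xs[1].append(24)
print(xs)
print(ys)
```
[[7, 7, 9], [1, 3, 24]]
[[7, 7, 9], [1, 3]]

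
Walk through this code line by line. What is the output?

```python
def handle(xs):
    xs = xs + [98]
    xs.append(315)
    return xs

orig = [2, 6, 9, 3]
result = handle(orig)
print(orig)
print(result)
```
[2, 6, 9, 3]
[2, 6, 9, 3, 98, 315]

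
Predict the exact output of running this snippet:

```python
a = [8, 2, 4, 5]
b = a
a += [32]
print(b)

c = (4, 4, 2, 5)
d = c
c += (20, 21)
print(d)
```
[8, 2, 4, 5, 32]
(4, 4, 2, 5)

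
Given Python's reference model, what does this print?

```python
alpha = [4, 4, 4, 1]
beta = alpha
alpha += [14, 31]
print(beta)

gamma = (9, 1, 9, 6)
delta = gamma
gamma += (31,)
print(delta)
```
[4, 4, 4, 1, 14, 31]
(9, 1, 9, 6)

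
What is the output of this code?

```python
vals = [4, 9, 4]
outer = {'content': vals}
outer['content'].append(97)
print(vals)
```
[4, 9, 4, 97]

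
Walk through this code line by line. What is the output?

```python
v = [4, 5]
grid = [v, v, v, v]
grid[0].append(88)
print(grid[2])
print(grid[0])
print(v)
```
[4, 5, 88]
[4, 5, 88]
[4, 5, 88]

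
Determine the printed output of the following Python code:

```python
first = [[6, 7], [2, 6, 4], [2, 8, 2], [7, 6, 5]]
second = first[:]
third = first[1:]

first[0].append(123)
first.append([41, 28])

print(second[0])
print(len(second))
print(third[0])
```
[6, 7, 123]
4
[2, 6, 4]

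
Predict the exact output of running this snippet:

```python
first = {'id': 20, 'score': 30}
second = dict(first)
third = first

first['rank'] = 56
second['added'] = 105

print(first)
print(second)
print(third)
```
{'id': 20, 'score': 30, 'rank': 56}
{'id': 20, 'score': 30, 'added': 105}
{'id': 20, 'score': 30, 'rank': 56}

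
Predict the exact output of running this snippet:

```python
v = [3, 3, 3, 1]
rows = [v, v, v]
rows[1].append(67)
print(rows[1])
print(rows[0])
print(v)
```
[3, 3, 3, 1, 67]
[3, 3, 3, 1, 67]
[3, 3, 3, 1, 67]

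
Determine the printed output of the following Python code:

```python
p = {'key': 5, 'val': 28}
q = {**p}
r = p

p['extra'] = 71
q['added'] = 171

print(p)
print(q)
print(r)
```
{'key': 5, 'val': 28, 'extra': 71}
{'key': 5, 'val': 28, 'added': 171}
{'key': 5, 'val': 28, 'extra': 71}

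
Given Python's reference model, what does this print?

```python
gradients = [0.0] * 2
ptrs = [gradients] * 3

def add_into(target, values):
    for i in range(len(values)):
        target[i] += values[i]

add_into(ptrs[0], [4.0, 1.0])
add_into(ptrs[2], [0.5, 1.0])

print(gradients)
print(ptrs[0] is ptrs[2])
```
[4.5, 2.0]
True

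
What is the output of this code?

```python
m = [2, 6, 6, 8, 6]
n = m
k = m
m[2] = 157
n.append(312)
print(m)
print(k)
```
[2, 6, 157, 8, 6, 312]
[2, 6, 157, 8, 6, 312]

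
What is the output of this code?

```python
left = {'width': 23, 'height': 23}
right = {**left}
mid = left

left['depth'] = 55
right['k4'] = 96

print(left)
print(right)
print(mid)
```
{'width': 23, 'height': 23, 'depth': 55}
{'width': 23, 'height': 23, 'k4': 96}
{'width': 23, 'height': 23, 'depth': 55}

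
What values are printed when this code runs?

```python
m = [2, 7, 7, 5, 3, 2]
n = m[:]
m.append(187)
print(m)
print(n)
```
[2, 7, 7, 5, 3, 2, 187]
[2, 7, 7, 5, 3, 2]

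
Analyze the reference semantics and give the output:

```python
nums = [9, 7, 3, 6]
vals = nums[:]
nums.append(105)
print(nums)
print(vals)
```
[9, 7, 3, 6, 105]
[9, 7, 3, 6]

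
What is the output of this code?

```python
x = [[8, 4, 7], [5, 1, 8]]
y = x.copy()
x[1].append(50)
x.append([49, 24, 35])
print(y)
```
[[8, 4, 7], [5, 1, 8, 50]]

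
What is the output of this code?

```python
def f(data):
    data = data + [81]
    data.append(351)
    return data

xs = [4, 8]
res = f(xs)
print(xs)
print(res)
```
[4, 8]
[4, 8, 81, 351]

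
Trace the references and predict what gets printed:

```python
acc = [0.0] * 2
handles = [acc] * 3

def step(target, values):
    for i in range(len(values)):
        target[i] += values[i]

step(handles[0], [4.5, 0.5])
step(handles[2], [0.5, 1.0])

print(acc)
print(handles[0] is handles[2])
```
[5.0, 1.5]
True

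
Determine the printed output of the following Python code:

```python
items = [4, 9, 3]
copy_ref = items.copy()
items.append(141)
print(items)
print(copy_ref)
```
[4, 9, 3, 141]
[4, 9, 3]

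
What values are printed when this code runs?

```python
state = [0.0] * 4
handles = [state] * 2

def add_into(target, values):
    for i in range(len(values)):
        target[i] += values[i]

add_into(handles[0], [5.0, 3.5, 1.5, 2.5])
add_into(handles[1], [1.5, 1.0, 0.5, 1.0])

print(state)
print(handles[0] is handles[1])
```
[6.5, 4.5, 2.0, 3.5]
True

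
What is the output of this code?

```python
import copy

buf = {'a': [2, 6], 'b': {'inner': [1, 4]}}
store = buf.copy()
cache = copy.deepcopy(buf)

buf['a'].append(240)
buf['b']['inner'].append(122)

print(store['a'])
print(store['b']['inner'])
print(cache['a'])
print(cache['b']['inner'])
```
[2, 6, 240]
[1, 4, 122]
[2, 6]
[1, 4]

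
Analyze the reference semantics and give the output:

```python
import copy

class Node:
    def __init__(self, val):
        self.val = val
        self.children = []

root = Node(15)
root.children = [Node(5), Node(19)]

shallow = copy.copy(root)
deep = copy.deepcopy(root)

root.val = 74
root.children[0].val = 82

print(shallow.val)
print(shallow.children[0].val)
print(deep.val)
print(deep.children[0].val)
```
15
82
15
5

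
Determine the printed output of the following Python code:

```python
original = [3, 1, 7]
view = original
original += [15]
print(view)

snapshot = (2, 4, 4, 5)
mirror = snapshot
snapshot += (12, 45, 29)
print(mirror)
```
[3, 1, 7, 15]
(2, 4, 4, 5)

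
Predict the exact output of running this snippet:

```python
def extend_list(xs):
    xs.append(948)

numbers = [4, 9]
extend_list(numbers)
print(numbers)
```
[4, 9, 948]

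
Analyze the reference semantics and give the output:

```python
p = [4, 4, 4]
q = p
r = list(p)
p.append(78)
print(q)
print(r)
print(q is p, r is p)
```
[4, 4, 4, 78]
[4, 4, 4]
True False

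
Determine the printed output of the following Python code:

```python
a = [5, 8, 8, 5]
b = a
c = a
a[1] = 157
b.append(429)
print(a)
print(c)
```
[5, 157, 8, 5, 429]
[5, 157, 8, 5, 429]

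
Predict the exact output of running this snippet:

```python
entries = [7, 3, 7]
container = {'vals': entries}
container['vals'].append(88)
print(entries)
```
[7, 3, 7, 88]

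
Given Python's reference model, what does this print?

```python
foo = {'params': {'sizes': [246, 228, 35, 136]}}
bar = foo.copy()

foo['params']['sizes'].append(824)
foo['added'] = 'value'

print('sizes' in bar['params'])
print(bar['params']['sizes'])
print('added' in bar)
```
True
[246, 228, 35, 136, 824]
False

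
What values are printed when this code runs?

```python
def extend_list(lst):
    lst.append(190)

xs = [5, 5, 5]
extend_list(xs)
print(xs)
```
[5, 5, 5, 190]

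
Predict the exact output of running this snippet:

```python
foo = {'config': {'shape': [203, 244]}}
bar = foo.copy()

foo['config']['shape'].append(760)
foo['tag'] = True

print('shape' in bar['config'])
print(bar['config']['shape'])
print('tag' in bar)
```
True
[203, 244, 760]
False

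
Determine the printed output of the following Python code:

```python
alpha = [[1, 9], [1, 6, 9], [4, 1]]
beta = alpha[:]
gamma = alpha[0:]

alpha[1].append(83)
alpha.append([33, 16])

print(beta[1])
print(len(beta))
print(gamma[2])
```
[1, 6, 9, 83]
3
[4, 1]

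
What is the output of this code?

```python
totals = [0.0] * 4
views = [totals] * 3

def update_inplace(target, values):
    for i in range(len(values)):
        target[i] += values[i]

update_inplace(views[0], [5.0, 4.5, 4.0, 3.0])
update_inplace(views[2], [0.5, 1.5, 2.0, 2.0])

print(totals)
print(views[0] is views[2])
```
[5.5, 6.0, 6.0, 5.0]
True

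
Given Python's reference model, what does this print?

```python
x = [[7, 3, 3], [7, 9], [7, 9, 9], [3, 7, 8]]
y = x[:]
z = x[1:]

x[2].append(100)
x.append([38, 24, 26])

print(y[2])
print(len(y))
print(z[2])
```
[7, 9, 9, 100]
4
[3, 7, 8]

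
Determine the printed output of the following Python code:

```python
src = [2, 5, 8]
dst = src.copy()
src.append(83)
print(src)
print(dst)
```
[2, 5, 8, 83]
[2, 5, 8]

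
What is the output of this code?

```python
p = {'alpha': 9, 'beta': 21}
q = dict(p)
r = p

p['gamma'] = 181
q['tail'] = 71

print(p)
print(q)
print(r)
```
{'alpha': 9, 'beta': 21, 'gamma': 181}
{'alpha': 9, 'beta': 21, 'tail': 71}
{'alpha': 9, 'beta': 21, 'gamma': 181}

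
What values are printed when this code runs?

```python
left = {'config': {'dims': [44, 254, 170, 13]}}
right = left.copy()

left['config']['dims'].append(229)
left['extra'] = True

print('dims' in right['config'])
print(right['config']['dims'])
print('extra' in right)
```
True
[44, 254, 170, 13, 229]
False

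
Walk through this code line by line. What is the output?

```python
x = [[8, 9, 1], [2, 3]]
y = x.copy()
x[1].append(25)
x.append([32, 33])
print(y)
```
[[8, 9, 1], [2, 3, 25]]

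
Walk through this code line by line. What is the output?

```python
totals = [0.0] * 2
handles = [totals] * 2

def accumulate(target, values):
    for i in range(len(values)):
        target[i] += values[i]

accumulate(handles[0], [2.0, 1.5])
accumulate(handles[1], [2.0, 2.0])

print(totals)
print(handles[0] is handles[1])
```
[4.0, 3.5]
True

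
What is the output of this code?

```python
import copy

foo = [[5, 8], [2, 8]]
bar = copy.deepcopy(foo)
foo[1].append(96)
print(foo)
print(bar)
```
[[5, 8], [2, 8, 96]]
[[5, 8], [2, 8]]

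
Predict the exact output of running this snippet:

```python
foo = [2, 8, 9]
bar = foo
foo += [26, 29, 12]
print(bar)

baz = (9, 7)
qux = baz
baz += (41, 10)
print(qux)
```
[2, 8, 9, 26, 29, 12]
(9, 7)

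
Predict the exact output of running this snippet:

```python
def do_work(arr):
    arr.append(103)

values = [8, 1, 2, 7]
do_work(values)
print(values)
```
[8, 1, 2, 7, 103]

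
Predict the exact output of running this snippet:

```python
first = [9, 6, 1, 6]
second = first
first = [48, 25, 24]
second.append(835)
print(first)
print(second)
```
[48, 25, 24]
[9, 6, 1, 6, 835]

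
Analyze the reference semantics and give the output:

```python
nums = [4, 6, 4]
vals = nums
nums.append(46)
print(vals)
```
[4, 6, 4, 46]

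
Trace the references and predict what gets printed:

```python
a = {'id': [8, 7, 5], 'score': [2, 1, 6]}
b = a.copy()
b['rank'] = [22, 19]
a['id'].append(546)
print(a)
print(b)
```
{'id': [8, 7, 5, 546], 'score': [2, 1, 6]}
{'id': [8, 7, 5, 546], 'score': [2, 1, 6], 'rank': [22, 19]}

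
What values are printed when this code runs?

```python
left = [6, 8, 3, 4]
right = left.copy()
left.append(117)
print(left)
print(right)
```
[6, 8, 3, 4, 117]
[6, 8, 3, 4]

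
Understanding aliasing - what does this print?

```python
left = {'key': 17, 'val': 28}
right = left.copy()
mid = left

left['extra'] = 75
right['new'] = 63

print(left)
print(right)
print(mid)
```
{'key': 17, 'val': 28, 'extra': 75}
{'key': 17, 'val': 28, 'new': 63}
{'key': 17, 'val': 28, 'extra': 75}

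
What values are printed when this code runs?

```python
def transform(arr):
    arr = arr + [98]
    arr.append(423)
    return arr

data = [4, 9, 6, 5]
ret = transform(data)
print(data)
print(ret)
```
[4, 9, 6, 5]
[4, 9, 6, 5, 98, 423]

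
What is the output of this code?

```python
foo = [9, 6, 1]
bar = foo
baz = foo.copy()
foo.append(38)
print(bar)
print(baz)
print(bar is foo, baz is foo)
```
[9, 6, 1, 38]
[9, 6, 1]
True False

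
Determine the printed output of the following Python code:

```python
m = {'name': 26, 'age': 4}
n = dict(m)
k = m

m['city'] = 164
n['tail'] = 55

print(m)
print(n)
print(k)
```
{'name': 26, 'age': 4, 'city': 164}
{'name': 26, 'age': 4, 'tail': 55}
{'name': 26, 'age': 4, 'city': 164}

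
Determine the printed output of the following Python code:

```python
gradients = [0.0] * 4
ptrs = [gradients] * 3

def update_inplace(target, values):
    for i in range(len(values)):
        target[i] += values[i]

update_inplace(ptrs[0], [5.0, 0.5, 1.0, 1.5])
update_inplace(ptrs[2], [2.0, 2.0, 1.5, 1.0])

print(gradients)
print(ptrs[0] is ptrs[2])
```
[7.0, 2.5, 2.5, 2.5]
True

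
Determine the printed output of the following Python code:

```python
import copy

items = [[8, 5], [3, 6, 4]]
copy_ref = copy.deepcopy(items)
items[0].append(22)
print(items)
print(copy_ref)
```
[[8, 5, 22], [3, 6, 4]]
[[8, 5], [3, 6, 4]]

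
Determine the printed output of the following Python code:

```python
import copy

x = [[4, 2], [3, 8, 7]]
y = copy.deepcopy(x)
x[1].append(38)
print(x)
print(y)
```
[[4, 2], [3, 8, 7, 38]]
[[4, 2], [3, 8, 7]]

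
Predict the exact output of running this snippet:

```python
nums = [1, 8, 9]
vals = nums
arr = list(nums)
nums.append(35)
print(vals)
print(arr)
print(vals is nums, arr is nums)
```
[1, 8, 9, 35]
[1, 8, 9]
True False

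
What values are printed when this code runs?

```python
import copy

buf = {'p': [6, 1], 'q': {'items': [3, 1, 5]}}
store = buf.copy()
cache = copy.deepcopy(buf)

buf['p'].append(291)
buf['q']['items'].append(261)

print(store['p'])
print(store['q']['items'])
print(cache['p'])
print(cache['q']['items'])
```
[6, 1, 291]
[3, 1, 5, 261]
[6, 1]
[3, 1, 5]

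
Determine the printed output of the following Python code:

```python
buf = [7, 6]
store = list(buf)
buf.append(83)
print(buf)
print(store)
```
[7, 6, 83]
[7, 6]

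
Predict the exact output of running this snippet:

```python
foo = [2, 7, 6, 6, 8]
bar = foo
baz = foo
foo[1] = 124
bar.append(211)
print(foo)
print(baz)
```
[2, 124, 6, 6, 8, 211]
[2, 124, 6, 6, 8, 211]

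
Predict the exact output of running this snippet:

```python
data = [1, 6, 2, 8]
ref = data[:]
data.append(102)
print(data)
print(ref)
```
[1, 6, 2, 8, 102]
[1, 6, 2, 8]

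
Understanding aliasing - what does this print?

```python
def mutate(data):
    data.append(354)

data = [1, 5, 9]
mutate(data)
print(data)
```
[1, 5, 9, 354]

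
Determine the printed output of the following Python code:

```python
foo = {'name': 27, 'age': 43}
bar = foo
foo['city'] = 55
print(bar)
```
{'name': 27, 'age': 43, 'city': 55}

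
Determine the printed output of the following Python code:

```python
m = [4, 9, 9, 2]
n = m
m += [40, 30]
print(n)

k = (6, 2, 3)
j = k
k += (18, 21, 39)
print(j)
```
[4, 9, 9, 2, 40, 30]
(6, 2, 3)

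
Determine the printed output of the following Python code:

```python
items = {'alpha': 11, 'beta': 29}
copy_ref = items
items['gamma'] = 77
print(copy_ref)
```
{'alpha': 11, 'beta': 29, 'gamma': 77}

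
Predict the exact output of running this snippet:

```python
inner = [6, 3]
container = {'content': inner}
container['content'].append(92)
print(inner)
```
[6, 3, 92]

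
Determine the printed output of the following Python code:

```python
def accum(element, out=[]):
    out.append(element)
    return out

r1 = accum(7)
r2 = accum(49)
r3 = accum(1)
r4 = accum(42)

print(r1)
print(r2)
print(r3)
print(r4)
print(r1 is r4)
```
[7, 49, 1, 42]
[7, 49, 1, 42]
[7, 49, 1, 42]
[7, 49, 1, 42]
True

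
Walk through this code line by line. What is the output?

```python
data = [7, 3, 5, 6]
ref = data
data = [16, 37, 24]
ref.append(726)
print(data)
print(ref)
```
[16, 37, 24]
[7, 3, 5, 6, 726]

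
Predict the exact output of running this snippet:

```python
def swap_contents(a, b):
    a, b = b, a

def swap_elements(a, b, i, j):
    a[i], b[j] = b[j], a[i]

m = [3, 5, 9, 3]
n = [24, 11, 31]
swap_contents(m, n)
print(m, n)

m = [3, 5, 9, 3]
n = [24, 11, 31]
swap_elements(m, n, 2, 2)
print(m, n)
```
[3, 5, 9, 3] [24, 11, 31]
[3, 5, 31, 3] [24, 11, 9]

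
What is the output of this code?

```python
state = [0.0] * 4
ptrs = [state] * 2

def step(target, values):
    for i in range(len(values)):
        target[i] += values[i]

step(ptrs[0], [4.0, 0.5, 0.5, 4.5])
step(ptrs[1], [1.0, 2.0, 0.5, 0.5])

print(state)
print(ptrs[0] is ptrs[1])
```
[5.0, 2.5, 1.0, 5.0]
True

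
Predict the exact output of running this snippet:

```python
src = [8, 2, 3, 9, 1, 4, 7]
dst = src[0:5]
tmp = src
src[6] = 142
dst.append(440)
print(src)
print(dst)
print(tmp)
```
[8, 2, 3, 9, 1, 4, 142]
[8, 2, 3, 9, 1, 440]
[8, 2, 3, 9, 1, 4, 142]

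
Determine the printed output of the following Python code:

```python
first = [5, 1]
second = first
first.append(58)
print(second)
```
[5, 1, 58]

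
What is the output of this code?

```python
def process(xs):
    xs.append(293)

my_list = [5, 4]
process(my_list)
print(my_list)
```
[5, 4, 293]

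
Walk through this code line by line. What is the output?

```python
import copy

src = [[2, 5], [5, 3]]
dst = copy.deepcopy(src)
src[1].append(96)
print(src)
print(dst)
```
[[2, 5], [5, 3, 96]]
[[2, 5], [5, 3]]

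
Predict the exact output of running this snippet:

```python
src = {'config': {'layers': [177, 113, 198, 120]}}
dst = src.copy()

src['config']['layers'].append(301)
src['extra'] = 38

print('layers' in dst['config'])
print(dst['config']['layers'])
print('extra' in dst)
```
True
[177, 113, 198, 120, 301]
False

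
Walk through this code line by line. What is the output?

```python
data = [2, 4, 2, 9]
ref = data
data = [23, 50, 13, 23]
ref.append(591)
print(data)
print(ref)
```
[23, 50, 13, 23]
[2, 4, 2, 9, 591]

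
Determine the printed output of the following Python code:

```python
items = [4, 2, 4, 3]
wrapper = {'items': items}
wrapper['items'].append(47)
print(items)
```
[4, 2, 4, 3, 47]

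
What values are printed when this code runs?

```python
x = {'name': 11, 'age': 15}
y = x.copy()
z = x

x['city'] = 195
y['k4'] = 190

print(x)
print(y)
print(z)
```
{'name': 11, 'age': 15, 'city': 195}
{'name': 11, 'age': 15, 'k4': 190}
{'name': 11, 'age': 15, 'city': 195}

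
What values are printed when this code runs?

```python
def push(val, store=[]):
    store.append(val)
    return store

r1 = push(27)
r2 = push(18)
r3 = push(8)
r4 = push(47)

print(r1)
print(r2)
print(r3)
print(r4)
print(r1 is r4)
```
[27, 18, 8, 47]
[27, 18, 8, 47]
[27, 18, 8, 47]
[27, 18, 8, 47]
True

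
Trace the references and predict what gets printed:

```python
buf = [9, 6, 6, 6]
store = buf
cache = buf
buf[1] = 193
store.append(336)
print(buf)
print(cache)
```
[9, 193, 6, 6, 336]
[9, 193, 6, 6, 336]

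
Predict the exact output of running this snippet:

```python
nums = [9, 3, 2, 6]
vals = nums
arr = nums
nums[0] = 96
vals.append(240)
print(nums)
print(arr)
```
[96, 3, 2, 6, 240]
[96, 3, 2, 6, 240]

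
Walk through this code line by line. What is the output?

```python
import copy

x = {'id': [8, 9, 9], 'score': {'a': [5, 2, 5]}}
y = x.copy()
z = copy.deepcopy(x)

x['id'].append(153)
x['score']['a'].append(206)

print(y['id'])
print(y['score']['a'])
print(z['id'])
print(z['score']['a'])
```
[8, 9, 9, 153]
[5, 2, 5, 206]
[8, 9, 9]
[5, 2, 5]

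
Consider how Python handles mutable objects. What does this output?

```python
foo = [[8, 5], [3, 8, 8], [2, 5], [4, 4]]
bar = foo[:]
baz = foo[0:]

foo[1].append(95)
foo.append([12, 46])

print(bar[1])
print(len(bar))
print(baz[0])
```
[3, 8, 8, 95]
4
[8, 5]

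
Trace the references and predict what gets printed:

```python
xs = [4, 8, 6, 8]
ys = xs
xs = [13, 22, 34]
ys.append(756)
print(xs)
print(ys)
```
[13, 22, 34]
[4, 8, 6, 8, 756]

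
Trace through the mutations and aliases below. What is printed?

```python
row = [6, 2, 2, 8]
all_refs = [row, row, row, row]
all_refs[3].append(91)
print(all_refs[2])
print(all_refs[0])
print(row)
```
[6, 2, 2, 8, 91]
[6, 2, 2, 8, 91]
[6, 2, 2, 8, 91]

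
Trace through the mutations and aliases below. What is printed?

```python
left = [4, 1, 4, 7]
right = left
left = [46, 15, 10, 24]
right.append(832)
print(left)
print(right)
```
[46, 15, 10, 24]
[4, 1, 4, 7, 832]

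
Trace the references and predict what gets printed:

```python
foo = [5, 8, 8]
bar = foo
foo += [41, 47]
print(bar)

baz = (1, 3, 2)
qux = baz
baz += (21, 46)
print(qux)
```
[5, 8, 8, 41, 47]
(1, 3, 2)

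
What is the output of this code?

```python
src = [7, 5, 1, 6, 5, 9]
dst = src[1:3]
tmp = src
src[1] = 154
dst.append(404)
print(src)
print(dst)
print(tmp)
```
[7, 154, 1, 6, 5, 9]
[5, 1, 404]
[7, 154, 1, 6, 5, 9]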